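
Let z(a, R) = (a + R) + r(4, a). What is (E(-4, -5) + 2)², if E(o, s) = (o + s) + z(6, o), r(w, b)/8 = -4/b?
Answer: 961/9 ≈ 106.78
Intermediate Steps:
r(w, b) = -32/b (r(w, b) = 8*(-4/b) = -32/b)
z(a, R) = R + a - 32/a (z(a, R) = (a + R) - 32/a = (R + a) - 32/a = R + a - 32/a)
E(o, s) = ⅔ + s + 2*o (E(o, s) = (o + s) + (o + 6 - 32/6) = (o + s) + (o + 6 - 32*⅙) = (o + s) + (o + 6 - 16/3) = (o + s) + (⅔ + o) = ⅔ + s + 2*o)
(E(-4, -5) + 2)² = ((⅔ - 5 + 2*(-4)) + 2)² = ((⅔ - 5 - 8) + 2)² = (-37/3 + 2)² = (-31/3)² = 961/9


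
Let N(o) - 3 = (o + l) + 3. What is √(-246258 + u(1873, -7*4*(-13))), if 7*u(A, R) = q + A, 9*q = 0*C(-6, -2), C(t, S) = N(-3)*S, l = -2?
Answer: I*√12053531/7 ≈ 495.97*I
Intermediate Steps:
N(o) = 4 + o (N(o) = 3 + ((o - 2) + 3) = 3 + ((-2 + o) + 3) = 3 + (1 + o) = 4 + o)
C(t, S) = S (C(t, S) = (4 - 3)*S = 1*S = S)
q = 0 (q = (0*(-2))/9 = (⅑)*0 = 0)
u(A, R) = A/7 (u(A, R) = (0 + A)/7 = A/7)
√(-246258 + u(1873, -7*4*(-13))) = √(-246258 + (⅐)*1873) = √(-246258 + 1873/7) = √(-1721933/7) = I*√12053531/7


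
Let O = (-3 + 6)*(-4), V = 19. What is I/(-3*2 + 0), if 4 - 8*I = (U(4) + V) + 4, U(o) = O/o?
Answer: 1/3 ≈ 0.33333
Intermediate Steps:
O = -12 (O = 3*(-4) = -12)
U(o) = -12/o
I = -2 (I = 1/2 - ((-12/4 + 19) + 4)/8 = 1/2 - ((-12*1/4 + 19) + 4)/8 = 1/2 - ((-3 + 19) + 4)/8 = 1/2 - (16 + 4)/8 = 1/2 - 1/8*20 = 1/2 - 5/2 = -2)
I/(-3*2 + 0) = -2/(-3*2 + 0) = -2/(-6 + 0) = -2/(-6) = -1/6*(-2) = 1/3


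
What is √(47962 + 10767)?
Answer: √58729 ≈ 242.34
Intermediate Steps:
√(47962 + 10767) = √58729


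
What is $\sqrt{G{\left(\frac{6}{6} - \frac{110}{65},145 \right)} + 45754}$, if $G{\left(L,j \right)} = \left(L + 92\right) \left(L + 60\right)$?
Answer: $\frac{\sqrt{8647603}}{13} \approx 226.21$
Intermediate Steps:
$G{\left(L,j \right)} = \left(60 + L\right) \left(92 + L\right)$ ($G{\left(L,j \right)} = \left(92 + L\right) \left(60 + L\right) = \left(60 + L\right) \left(92 + L\right)$)
$\sqrt{G{\left(\frac{6}{6} - \frac{110}{65},145 \right)} + 45754} = \sqrt{\left(5520 + \left(\frac{6}{6} - \frac{110}{65}\right)^{2} + 152 \left(\frac{6}{6} - \frac{110}{65}\right)\right) + 45754} = \sqrt{\left(5520 + \left(6 \cdot \frac{1}{6} - \frac{22}{13}\right)^{2} + 152 \left(6 \cdot \frac{1}{6} - \frac{22}{13}\right)\right) + 45754} = \sqrt{\left(5520 + \left(1 - \frac{22}{13}\right)^{2} + 152 \left(1 - \frac{22}{13}\right)\right) + 45754} = \sqrt{\left(5520 + \left(- \frac{9}{13}\right)^{2} + 152 \left(- \frac{9}{13}\right)\right) + 45754} = \sqrt{\left(5520 + \frac{81}{169} - \frac{1368}{13}\right) + 45754} = \sqrt{\frac{915177}{169} + 45754} = \sqrt{\frac{8647603}{169}} = \frac{\sqrt{8647603}}{13}$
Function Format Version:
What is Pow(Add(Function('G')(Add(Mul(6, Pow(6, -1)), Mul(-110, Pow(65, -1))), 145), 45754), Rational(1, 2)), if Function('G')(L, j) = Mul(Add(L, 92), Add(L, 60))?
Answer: Mul(Rational(1, 13), Pow(8647603, Rational(1, 2))) ≈ 226.21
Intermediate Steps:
Function('G')(L, j) = Mul(Add(60, L), Add(92, L)) (Function('G')(L, j) = Mul(Add(92, L), Add(60, L)) = Mul(Add(60, L), Add(92, L)))
Pow(Add(Function('G')(Add(Mul(6, Pow(6, -1)), Mul(-110, Pow(65, -1))), 145), 45754), Rational(1, 2)) = Pow(Add(Add(5520, Pow(Add(Mul(6, Pow(6, -1)), Mul(-110, Pow(65, -1))), 2), Mul(152, Add(Mul(6, Pow(6, -1)), Mul(-110, Pow(65, -1))))), 45754), Rational(1, 2)) = Pow(Add(Add(5520, Pow(Add(Mul(6, Rational(1, 6)), Mul(-110, Rational(1, 65))), 2), Mul(152, Add(Mul(6, Rational(1, 6)), Mul(-110, Rational(1, 65))))), 45754), Rational(1, 2)) = Pow(Add(Add(5520, Pow(Add(1, Rational(-22, 13)), 2), Mul(152, Add(1, Rational(-22, 13)))), 45754), Rational(1, 2)) = Pow(Add(Add(5520, Pow(Rational(-9, 13), 2), Mul(152, Rational(-9, 13))), 45754), Rational(1, 2)) = Pow(Add(Add(5520, Rational(81, 169), Rational(-1368, 13)), 45754), Rational(1, 2)) = Pow(Add(Rational(915177, 169), 45754), Rational(1, 2)) = Pow(Rational(8647603, 169), Rational(1, 2)) = Mul(Rational(1, 13), Pow(8647603, Rational(1, 2)))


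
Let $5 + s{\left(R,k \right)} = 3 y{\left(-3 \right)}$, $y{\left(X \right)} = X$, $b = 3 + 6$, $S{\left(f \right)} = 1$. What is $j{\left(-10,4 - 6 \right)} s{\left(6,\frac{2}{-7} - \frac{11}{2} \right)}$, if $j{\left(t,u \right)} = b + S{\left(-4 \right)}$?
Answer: $-140$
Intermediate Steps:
$b = 9$
$j{\left(t,u \right)} = 10$ ($j{\left(t,u \right)} = 9 + 1 = 10$)
$s{\left(R,k \right)} = -14$ ($s{\left(R,k \right)} = -5 + 3 \left(-3\right) = -5 - 9 = -14$)
$j{\left(-10,4 - 6 \right)} s{\left(6,\frac{2}{-7} - \frac{11}{2} \right)} = 10 \left(-14\right) = -140$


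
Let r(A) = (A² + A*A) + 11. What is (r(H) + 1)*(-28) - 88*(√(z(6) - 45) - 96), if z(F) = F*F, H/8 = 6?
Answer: -120912 - 264*I ≈ -1.2091e+5 - 264.0*I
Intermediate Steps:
H = 48 (H = 8*6 = 48)
z(F) = F²
r(A) = 11 + 2*A² (r(A) = (A² + A²) + 11 = 2*A² + 11 = 11 + 2*A²)
(r(H) + 1)*(-28) - 88*(√(z(6) - 45) - 96) = ((11 + 2*48²) + 1)*(-28) - 88*(√(6² - 45) - 96) = ((11 + 2*2304) + 1)*(-28) - 88*(√(36 - 45) - 96) = ((11 + 4608) + 1)*(-28) - 88*(√(-9) - 96) = (4619 + 1)*(-28) - 88*(3*I - 96) = 4620*(-28) - 88*(-96 + 3*I) = -129360 - (-8448 + 264*I) = -129360 + (8448 - 264*I) = -120912 - 264*I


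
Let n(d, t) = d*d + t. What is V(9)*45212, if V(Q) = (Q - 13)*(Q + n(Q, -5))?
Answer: -15372080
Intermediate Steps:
n(d, t) = t + d**2 (n(d, t) = d**2 + t = t + d**2)
V(Q) = (-13 + Q)*(-5 + Q + Q**2) (V(Q) = (Q - 13)*(Q + (-5 + Q**2)) = (-13 + Q)*(-5 + Q + Q**2))
V(9)*45212 = (65 + 9**3 - 18*9 - 12*9**2)*45212 = (65 + 729 - 162 - 12*81)*45212 = (65 + 729 - 162 - 972)*45212 = -340*45212 = -15372080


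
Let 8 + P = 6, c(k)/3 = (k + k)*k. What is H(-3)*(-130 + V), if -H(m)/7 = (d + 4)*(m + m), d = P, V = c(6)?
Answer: 7224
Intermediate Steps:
c(k) = 6*k² (c(k) = 3*((k + k)*k) = 3*((2*k)*k) = 3*(2*k²) = 6*k²)
V = 216 (V = 6*6² = 6*36 = 216)
P = -2 (P = -8 + 6 = -2)
d = -2
H(m) = -28*m (H(m) = -7*(-2 + 4)*(m + m) = -14*2*m = -28*m)
H(-3)*(-130 + V) = (-28*(-3))*(-130 + 216) = 84*86 = 7224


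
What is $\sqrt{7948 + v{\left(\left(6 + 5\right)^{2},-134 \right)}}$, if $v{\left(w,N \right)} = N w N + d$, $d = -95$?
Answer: $3 \sqrt{242281} \approx 1476.7$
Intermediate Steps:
$v{\left(w,N \right)} = -95 + w N^{2}$ ($v{\left(w,N \right)} = N w N - 95 = w N^{2} - 95 = -95 + w N^{2}$)
$\sqrt{7948 + v{\left(\left(6 + 5\right)^{2},-134 \right)}} = \sqrt{7948 - \left(95 - \left(6 + 5\right)^{2} \left(-134\right)^{2}\right)} = \sqrt{7948 - \left(95 - 11^{2} \cdot 17956\right)} = \sqrt{7948 + \left(-95 + 121 \cdot 17956\right)} = \sqrt{7948 + \left(-95 + 2172676\right)} = \sqrt{7948 + 2172581} = \sqrt{2180529} = 3 \sqrt{242281}$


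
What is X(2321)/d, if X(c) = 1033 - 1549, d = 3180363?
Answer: -172/1060121 ≈ -0.00016225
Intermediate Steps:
X(c) = -516
X(2321)/d = -516/3180363 = -516*1/3180363 = -172/1060121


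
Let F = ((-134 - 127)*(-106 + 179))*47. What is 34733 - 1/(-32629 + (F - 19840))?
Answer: 32925494681/947960 ≈ 34733.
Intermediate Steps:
F = -895491 (F = -261*73*47 = -19053*47 = -895491)
34733 - 1/(-32629 + (F - 19840)) = 34733 - 1/(-32629 + (-895491 - 19840)) = 34733 - 1/(-32629 - 915331) = 34733 - 1/(-947960) = 34733 - 1*(-1/947960) = 34733 + 1/947960 = 32925494681/947960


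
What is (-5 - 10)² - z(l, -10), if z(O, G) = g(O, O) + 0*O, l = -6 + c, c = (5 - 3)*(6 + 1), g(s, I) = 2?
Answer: 223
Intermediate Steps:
c = 14 (c = 2*7 = 14)
l = 8 (l = -6 + 14 = 8)
z(O, G) = 2 (z(O, G) = 2 + 0*O = 2 + 0 = 2)
(-5 - 10)² - z(l, -10) = (-5 - 10)² - 1*2 = (-15)² - 2 = 225 - 2 = 223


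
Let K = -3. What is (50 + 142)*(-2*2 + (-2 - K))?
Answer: -576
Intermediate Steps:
(50 + 142)*(-2*2 + (-2 - K)) = (50 + 142)*(-2*2 + (-2 - 1*(-3))) = 192*(-4 + (-2 + 3)) = 192*(-4 + 1) = 192*(-3) = -576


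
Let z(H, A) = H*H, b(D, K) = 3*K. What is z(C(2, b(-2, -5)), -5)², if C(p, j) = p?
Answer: 16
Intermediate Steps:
z(H, A) = H²
z(C(2, b(-2, -5)), -5)² = (2²)² = 4² = 16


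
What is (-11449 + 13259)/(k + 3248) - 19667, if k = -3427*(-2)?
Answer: -99337112/5051 ≈ -19667.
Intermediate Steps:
k = 6854
(-11449 + 13259)/(k + 3248) - 19667 = (-11449 + 13259)/(6854 + 3248) - 19667 = 1810/10102 - 19667 = 1810*(1/10102) - 19667 = 905/5051 - 19667 = -99337112/5051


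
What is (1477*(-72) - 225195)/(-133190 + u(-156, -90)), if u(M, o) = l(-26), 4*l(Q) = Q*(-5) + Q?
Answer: 110513/44388 ≈ 2.4897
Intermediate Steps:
l(Q) = -Q (l(Q) = (Q*(-5) + Q)/4 = (-5*Q + Q)/4 = (-4*Q)/4 = -Q)
u(M, o) = 26 (u(M, o) = -1*(-26) = 26)
(1477*(-72) - 225195)/(-133190 + u(-156, -90)) = (1477*(-72) - 225195)/(-133190 + 26) = (-106344 - 225195)/(-133164) = -331539*(-1/133164) = 110513/44388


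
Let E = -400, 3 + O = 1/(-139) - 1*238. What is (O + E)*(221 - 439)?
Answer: 19423800/139 ≈ 1.3974e+5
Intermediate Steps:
O = -33500/139 (O = -3 + (1/(-139) - 1*238) = -3 + (-1/139 - 238) = -3 - 33083/139 = -33500/139 ≈ -241.01)
(O + E)*(221 - 439) = (-33500/139 - 400)*(221 - 439) = -89100/139*(-218) = 19423800/139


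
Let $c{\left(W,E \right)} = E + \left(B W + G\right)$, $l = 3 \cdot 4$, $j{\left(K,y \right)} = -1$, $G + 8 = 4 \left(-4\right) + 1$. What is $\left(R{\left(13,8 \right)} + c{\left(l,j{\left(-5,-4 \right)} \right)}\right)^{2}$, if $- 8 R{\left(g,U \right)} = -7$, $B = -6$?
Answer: $\frac{579121}{64} \approx 9048.8$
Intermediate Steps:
$G = -23$ ($G = -8 + \left(4 \left(-4\right) + 1\right) = -8 + \left(-16 + 1\right) = -8 - 15 = -23$)
$l = 12$
$R{\left(g,U \right)} = \frac{7}{8}$ ($R{\left(g,U \right)} = \left(- \frac{1}{8}\right) \left(-7\right) = \frac{7}{8}$)
$c{\left(W,E \right)} = -23 + E - 6 W$ ($c{\left(W,E \right)} = E - \left(23 + 6 W\right) = -23 + E - 6 W$)
$\left(R{\left(13,8 \right)} + c{\left(l,j{\left(-5,-4 \right)} \right)}\right)^{2} = \left(\frac{7}{8} - 96\right)^{2} = \left(- \frac{761}{8}\right)^{2} = \frac{579121}{64}$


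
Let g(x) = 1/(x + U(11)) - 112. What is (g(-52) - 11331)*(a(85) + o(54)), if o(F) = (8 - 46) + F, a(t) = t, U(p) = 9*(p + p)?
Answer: -168738377/146 ≈ -1.1557e+6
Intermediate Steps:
U(p) = 18*p (U(p) = 9*(2*p) = 18*p)
g(x) = -112 + 1/(198 + x) (g(x) = 1/(x + 18*11) - 112 = 1/(x + 198) - 112 = 1/(198 + x) - 112 = -112 + 1/(198 + x))
o(F) = -38 + F
(g(-52) - 11331)*(a(85) + o(54)) = ((-22175 - 112*(-52))/(198 - 52) - 11331)*(85 + (-38 + 54)) = ((-22175 + 5824)/146 - 11331)*(85 + 16) = ((1/146)*(-16351) - 11331)*101 = (-16351/146 - 11331)*101 = -1670677/146*101 = -168738377/146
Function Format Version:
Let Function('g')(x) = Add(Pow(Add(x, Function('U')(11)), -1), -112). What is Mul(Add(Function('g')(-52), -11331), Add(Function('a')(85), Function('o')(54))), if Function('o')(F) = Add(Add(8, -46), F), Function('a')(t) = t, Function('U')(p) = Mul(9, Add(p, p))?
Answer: Rational(-168738377, 146) ≈ -1.1557e+6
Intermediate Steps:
Function('U')(p) = Mul(18, p) (Function('U')(p) = Mul(9, Mul(2, p)) = Mul(18, p))
Function('g')(x) = Add(-112, Pow(Add(198, x), -1)) (Function('g')(x) = Add(Pow(Add(x, Mul(18, 11)), -1), -112) = Add(Pow(Add(x, 198), -1), -112) = Add(Pow(Add(198, x), -1), -112) = Add(-112, Pow(Add(198, x), -1)))
Function('o')(F) = Add(-38, F)
Mul(Add(Function('g')(-52), -11331), Add(Function('a')(85), Function('o')(54))) = Mul(Add(Mul(Pow(Add(198, -52), -1), Add(-22175, Mul(-112, -52))), -11331), Add(85, Add(-38, 54))) = Mul(Add(Mul(Pow(146, -1), Add(-22175, 5824)), -11331), Add(85, 16)) = Mul(Add(Mul(Rational(1, 146), -16351), -11331), 101) = Mul(Add(Rational(-16351, 146), -11331), 101) = Mul(Rational(-1670677, 146), 101) = Rational(-168738377, 146)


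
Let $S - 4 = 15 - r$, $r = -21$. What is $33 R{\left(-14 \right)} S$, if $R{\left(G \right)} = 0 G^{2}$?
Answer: $0$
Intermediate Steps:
$R{\left(G \right)} = 0$
$S = 40$ ($S = 4 + \left(15 - -21\right) = 4 + \left(15 + 21\right) = 4 + 36 = 40$)
$33 R{\left(-14 \right)} S = 33 \cdot 0 \cdot 40 = 0 \cdot 40 = 0$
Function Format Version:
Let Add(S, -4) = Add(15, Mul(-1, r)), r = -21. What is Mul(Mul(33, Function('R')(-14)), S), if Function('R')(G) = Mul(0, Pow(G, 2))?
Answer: 0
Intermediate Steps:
Function('R')(G) = 0
S = 40 (S = Add(4, Add(15, Mul(-1, -21))) = Add(4, Add(15, 21)) = Add(4, 36) = 40)
Mul(Mul(33, Function('R')(-14)), S) = Mul(Mul(33, 0), 40) = Mul(0, 40) = 0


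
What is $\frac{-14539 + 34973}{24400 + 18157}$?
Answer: $\frac{20434}{42557} \approx 0.48016$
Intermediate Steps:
$\frac{-14539 + 34973}{24400 + 18157} = \frac{20434}{42557}$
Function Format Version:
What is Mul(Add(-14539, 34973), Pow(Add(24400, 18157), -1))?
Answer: Rational(20434, 42557) ≈ 0.48016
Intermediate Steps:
Mul(Add(-14539, 34973), Pow(Add(24400, 18157), -1)) = Mul(20434, Pow(42557, -1)) = Mul(20434, Rational(1, 42557)) = Rational(20434, 42557)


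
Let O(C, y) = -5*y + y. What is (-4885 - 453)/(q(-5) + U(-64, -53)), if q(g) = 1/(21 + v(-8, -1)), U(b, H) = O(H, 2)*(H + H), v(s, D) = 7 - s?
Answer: -192168/30529 ≈ -6.2946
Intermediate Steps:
O(C, y) = -4*y
U(b, H) = -16*H (U(b, H) = (-4*2)*(H + H) = -16*H)
q(g) = 1/36 (q(g) = 1/(21 + (7 - 1*(-8))) = 1/(21 + (7 + 8)) = 1/(21 + 15) = 1/36)
(-4885 - 453)/(q(-5) + U(-64, -53)) = (-4885 - 453)/(1/36 - 16*(-53)) = -5338/(1/36 + 848) = -5338/30529/36 = -5338*36/30529 = -192168/30529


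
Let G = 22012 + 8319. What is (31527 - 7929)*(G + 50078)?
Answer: 1897491582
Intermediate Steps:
G = 30331
(31527 - 7929)*(G + 50078) = (31527 - 7929)*(30331 + 50078) = 23598*80409 = 1897491582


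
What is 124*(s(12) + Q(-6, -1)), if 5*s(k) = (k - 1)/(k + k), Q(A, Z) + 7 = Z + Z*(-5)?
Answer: -10819/30 ≈ -360.63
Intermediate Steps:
Q(A, Z) = -7 - 4*Z (Q(A, Z) = -7 + (Z + Z*(-5)) = -7 + (Z - 5*Z) = -7 - 4*Z)
s(k) = (-1 + k)/(10*k) (s(k) = ((k - 1)/(k + k))/5 = ((-1 + k)/((2*k)))/5 = ((-1 + k)*(1/(2*k)))/5 = ((-1 + k)/(2*k))/5 = (-1 + k)/(10*k))
124*(s(12) + Q(-6, -1)) = 124*((⅒)*(-1 + 12)/12 + (-7 - 4*(-1))) = 124*((⅒)*(1/12)*11 + (-7 + 4)) = 124*(11/120 - 3) = 124*(-349/120) = -10819/30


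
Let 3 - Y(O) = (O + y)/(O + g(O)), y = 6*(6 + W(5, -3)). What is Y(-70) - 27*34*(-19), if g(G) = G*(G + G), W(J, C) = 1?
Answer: 12124277/695 ≈ 17445.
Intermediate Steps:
g(G) = 2*G**2 (g(G) = G*(2*G) = 2*G**2)
y = 42 (y = 6*(6 + 1) = 6*7 = 42)
Y(O) = 3 - (42 + O)/(O + 2*O**2) (Y(O) = 3 - (O + 42)/(O + 2*O**2) = 3 - (42 + O)/(O + 2*O**2))
Y(-70) - 27*34*(-19) = 2*(-21 - 70 + 3*(-70)**2)/(-70*(1 + 2*(-70))) - 27*34*(-19) = 2*(-1/70)*(-21 - 70 + 3*4900)/(1 - 140) - 918*(-19) = 2*(-1/70)*(-21 - 70 + 14700)/(-139) - 1*(-17442) = 2*(-1/70)*(-1/139)*14609 + 17442 = 2087/695 + 17442 = 12124277/695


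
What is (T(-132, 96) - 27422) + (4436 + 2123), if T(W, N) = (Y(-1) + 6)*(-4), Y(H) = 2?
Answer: -20895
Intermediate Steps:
T(W, N) = -32 (T(W, N) = (2 + 6)*(-4) = 8*(-4) = -32)
(T(-132, 96) - 27422) + (4436 + 2123) = (-32 - 27422) + (4436 + 2123) = -27454 + 6559 = -20895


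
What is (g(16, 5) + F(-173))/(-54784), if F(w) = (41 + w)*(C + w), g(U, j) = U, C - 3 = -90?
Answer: -1073/1712 ≈ -0.62675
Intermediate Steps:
C = -87 (C = 3 - 90 = -87)
F(w) = (-87 + w)*(41 + w) (F(w) = (41 + w)*(-87 + w) = (-87 + w)*(41 + w))
(g(16, 5) + F(-173))/(-54784) = (16 + (-3567 + (-173)² - 46*(-173)))/(-54784) = (16 + (-3567 + 29929 + 7958))*(-1/54784) = (16 + 34320)*(-1/54784) = 34336*(-1/54784) = -1073/1712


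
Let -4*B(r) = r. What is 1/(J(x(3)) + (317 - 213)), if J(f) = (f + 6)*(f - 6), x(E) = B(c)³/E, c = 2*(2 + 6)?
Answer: 9/4708 ≈ 0.0019116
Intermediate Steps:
c = 16 (c = 2*8 = 16)
B(r) = -r/4
x(E) = -64/E (x(E) = (-¼*16)³/E = (-4)³/E = -64/E)
J(f) = (-6 + f)*(6 + f) (J(f) = (6 + f)*(-6 + f) = (-6 + f)*(6 + f))
1/(J(x(3)) + (317 - 213)) = 1/((-36 + (-64/3)²) + (317 - 213)) = 1/((-36 + (-64*⅓)²) + 104) = 1/((-36 + (-64/3)²) + 104) = 1/((-36 + 4096/9) + 104) = 1/(3772/9 + 104) = 1/(4708/9) = 9/4708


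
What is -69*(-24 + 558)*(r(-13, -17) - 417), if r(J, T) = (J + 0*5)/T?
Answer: 260722296/17 ≈ 1.5337e+7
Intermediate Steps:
r(J, T) = J/T (r(J, T) = (J + 0)/T = J/T)
-69*(-24 + 558)*(r(-13, -17) - 417) = -69*(-24 + 558)*(-13/(-17) - 417) = -36846*(-13*(-1/17) - 417) = -36846*(13/17 - 417) = -36846*(-7076)/17 = -69*(-3778584/17) = 260722296/17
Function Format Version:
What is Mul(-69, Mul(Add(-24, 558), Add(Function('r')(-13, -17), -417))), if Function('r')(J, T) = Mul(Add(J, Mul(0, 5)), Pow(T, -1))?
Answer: Rational(260722296, 17) ≈ 1.5337e+7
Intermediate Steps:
Function('r')(J, T) = Mul(J, Pow(T, -1)) (Function('r')(J, T) = Mul(Add(J, 0), Pow(T, -1)) = Mul(J, Pow(T, -1)))
Mul(-69, Mul(Add(-24, 558), Add(Function('r')(-13, -17), -417))) = Mul(-69, Mul(Add(-24, 558), Add(Mul(-13, Pow(-17, -1)), -417))) = Mul(-69, Mul(534, Add(Mul(-13, Rational(-1, 17)), -417))) = Mul(-69, Mul(534, Add(Rational(13, 17), -417))) = Mul(-69, Mul(534, Rational(-7076, 17))) = Mul(-69, Rational(-3778584, 17)) = Rational(260722296, 17)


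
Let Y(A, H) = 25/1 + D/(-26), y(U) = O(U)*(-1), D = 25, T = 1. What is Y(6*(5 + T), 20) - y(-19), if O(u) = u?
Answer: 131/26 ≈ 5.0385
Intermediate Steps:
y(U) = -U (y(U) = U*(-1) = -U)
Y(A, H) = 625/26 (Y(A, H) = 25/1 + 25/(-26) = 25*1 + 25*(-1/26) = 25 - 25/26 = 625/26)
Y(6*(5 + T), 20) - y(-19) = 625/26 - (-1)*(-19) = 625/26 - 1*19 = 625/26 - 19 = 131/26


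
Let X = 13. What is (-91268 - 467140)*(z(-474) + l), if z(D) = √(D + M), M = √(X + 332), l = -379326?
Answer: 211818673008 - 558408*√(-474 + √345) ≈ 2.1182e+11 - 1.1917e+7*I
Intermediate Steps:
M = √345 (M = √(13 + 332) = √345 ≈ 18.574)
z(D) = √(D + √345)
(-91268 - 467140)*(z(-474) + l) = (-91268 - 467140)*(√(-474 + √345) - 379326) = -558408*(-379326 + √(-474 + √345)) = 211818673008 - 558408*√(-474 + √345)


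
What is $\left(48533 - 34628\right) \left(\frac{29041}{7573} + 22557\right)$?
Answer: $\frac{2375713773810}{7573} \approx 3.1371 \cdot 10^{8}$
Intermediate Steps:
$\left(48533 - 34628\right) \left(\frac{29041}{7573} + 22557\right) = 13905 \left(29041 \cdot \frac{1}{7573} + 22557\right) = 13905 \left(\frac{29041}{7573} + 22557\right) = 13905 \cdot \frac{170853202}{7573} = \frac{2375713773810}{7573}$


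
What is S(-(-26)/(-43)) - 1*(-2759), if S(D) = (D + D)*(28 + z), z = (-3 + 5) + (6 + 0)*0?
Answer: 117077/43 ≈ 2722.7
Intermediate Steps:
z = 2 (z = 2 + 6*0 = 2 + 0 = 2)
S(D) = 60*D (S(D) = (D + D)*(28 + 2) = (2*D)*30 = 60*D)
S(-(-26)/(-43)) - 1*(-2759) = 60*(-(-26)/(-43)) - 1*(-2759) = 60*(-(-26)*(-1)/43) + 2759 = 60*(-1*26/43) + 2759 = 60*(-26/43) + 2759 = -1560/43 + 2759 = 117077/43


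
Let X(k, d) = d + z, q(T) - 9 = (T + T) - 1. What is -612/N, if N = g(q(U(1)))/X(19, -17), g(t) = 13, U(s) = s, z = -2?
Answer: 11628/13 ≈ 894.46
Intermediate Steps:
q(T) = 8 + 2*T (q(T) = 9 + ((T + T) - 1) = 9 + (2*T - 1) = 9 + (-1 + 2*T) = 8 + 2*T)
X(k, d) = -2 + d (X(k, d) = d - 2 = -2 + d)
N = -13/19 (N = 13/(-2 - 17) = 13/(-19) = 13*(-1/19) = -13/19 ≈ -0.68421)
-612/N = -612/(-13/19) = -612*(-19/13) = 11628/13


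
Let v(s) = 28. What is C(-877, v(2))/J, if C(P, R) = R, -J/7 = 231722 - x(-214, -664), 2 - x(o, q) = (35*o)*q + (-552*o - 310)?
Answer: -2/2661449 ≈ -7.5147e-7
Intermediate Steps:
x(o, q) = 312 + 552*o - 35*o*q (x(o, q) = 2 - ((35*o)*q + (-552*o - 310)) = 2 - (35*o*q + (-310 - 552*o)) = 2 - (-310 - 552*o + 35*o*q) = 2 + (310 + 552*o - 35*o*q) = 312 + 552*o - 35*o*q)
J = -37260286 (J = -7*(231722 - (312 + 552*(-214) - 35*(-214)*(-664))) = -7*(231722 - (312 - 118128 - 4973360)) = -7*(231722 - 1*(-5091176)) = -7*(231722 + 5091176) = -7*5322898 = -37260286)
C(-877, v(2))/J = 28/(-37260286) = 28*(-1/37260286) = -2/2661449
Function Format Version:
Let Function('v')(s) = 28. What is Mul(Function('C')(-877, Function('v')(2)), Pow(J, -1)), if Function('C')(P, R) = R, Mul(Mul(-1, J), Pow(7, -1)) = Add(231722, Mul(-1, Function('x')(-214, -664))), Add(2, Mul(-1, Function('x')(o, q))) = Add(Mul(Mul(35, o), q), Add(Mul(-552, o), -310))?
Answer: Rational(-2, 2661449) ≈ -7.5147e-7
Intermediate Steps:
Function('x')(o, q) = Add(312, Mul(552, o), Mul(-35, o, q)) (Function('x')(o, q) = Add(2, Mul(-1, Add(Mul(Mul(35, o), q), Add(Mul(-552, o), -310)))) = Add(2, Mul(-1, Add(Mul(35, o, q), Add(-310, Mul(-552, o))))) = Add(2, Mul(-1, Add(-310, Mul(-552, o), Mul(35, o, q)))) = Add(2, Add(310, Mul(552, o), Mul(-35, o, q))) = Add(312, Mul(552, o), Mul(-35, o, q)))
J = -37260286 (J = Mul(-7, Add(231722, Mul(-1, Add(312, Mul(552, -214), Mul(-35, -214, -664))))) = Mul(-7, Add(231722, Mul(-1, Add(312, -118128, -4973360)))) = Mul(-7, Add(231722, Mul(-1, -5091176))) = Mul(-7, Add(231722, 5091176)) = Mul(-7, 5322898) = -37260286)
Mul(Function('C')(-877, Function('v')(2)), Pow(J, -1)) = Mul(28, Pow(-37260286, -1)) = Mul(28, Rational(-1, 37260286)) = Rational(-2, 2661449)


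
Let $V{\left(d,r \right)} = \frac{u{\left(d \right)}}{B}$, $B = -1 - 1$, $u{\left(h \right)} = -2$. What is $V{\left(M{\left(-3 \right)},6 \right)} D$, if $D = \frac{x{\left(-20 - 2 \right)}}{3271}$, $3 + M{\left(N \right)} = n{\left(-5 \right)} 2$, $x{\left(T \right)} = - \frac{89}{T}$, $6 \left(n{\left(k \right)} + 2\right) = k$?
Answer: $\frac{89}{71962} \approx 0.0012368$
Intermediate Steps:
$n{\left(k \right)} = -2 + \frac{k}{6}$
$B = -2$
$M{\left(N \right)} = - \frac{26}{3}$ ($M{\left(N \right)} = -3 + \left(-2 + \frac{1}{6} \left(-5\right)\right) 2 = -3 + \left(-2 - \frac{5}{6}\right) 2 = -3 - \frac{17}{3} = - \frac{26}{3}$)
$V{\left(d,r \right)} = 1$ ($V{\left(d,r \right)} = - \frac{2}{-2} = \left(-2\right) \left(- \frac{1}{2}\right) = 1$)
$D = \frac{89}{71962}$ ($D = \frac{\left(-89\right) \frac{1}{-20 - 2}}{3271} = - \frac{89}{-20 - 2} \cdot \frac{1}{3271} = - \frac{89}{-22} \cdot \frac{1}{3271} = \left(-89\right) \left(- \frac{1}{22}\right) \frac{1}{3271} = \frac{89}{22} \cdot \frac{1}{3271} = \frac{89}{71962} \approx 0.0012368$)
$V{\left(M{\left(-3 \right)},6 \right)} D = 1 \cdot \frac{89}{71962} = \frac{89}{71962}$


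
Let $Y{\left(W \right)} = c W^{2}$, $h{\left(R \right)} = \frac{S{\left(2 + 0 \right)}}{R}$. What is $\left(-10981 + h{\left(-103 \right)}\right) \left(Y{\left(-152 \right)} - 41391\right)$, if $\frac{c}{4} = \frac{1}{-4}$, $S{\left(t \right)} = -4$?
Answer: $\frac{72946360305}{103} \approx 7.0822 \cdot 10^{8}$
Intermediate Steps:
$c = -1$ ($c = \frac{4}{-4} = 4 \left(- \frac{1}{4}\right) = -1$)
$h{\left(R \right)} = - \frac{4}{R}$
$Y{\left(W \right)} = - W^{2}$
$\left(-10981 + h{\left(-103 \right)}\right) \left(Y{\left(-152 \right)} - 41391\right) = \left(-10981 - \frac{4}{-103}\right) \left(- \left(-152\right)^{2} - 41391\right) = \left(-10981 - - \frac{4}{103}\right) \left(\left(-1\right) 23104 - 41391\right) = \left(-10981 + \frac{4}{103}\right) \left(-23104 - 41391\right) = \left(- \frac{1131039}{103}\right) \left(-64495\right) = \frac{72946360305}{103}$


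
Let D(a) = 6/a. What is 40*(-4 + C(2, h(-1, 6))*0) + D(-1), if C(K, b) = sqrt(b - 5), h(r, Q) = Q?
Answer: -166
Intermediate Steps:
C(K, b) = sqrt(-5 + b)
40*(-4 + C(2, h(-1, 6))*0) + D(-1) = 40*(-4 + sqrt(-5 + 6)*0) + 6/(-1) = 40*(-4 + sqrt(1)*0) + 6*(-1) = 40*(-4 + 1*0) - 6 = 40*(-4 + 0) - 6 = 40*(-4) - 6 = -160 - 6 = -166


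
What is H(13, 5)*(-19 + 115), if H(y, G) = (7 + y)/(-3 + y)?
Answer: 192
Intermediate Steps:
H(y, G) = (7 + y)/(-3 + y)
H(13, 5)*(-19 + 115) = ((7 + 13)/(-3 + 13))*(-19 + 115) = (20/10)*96 = ((⅒)*20)*96 = 2*96 = 192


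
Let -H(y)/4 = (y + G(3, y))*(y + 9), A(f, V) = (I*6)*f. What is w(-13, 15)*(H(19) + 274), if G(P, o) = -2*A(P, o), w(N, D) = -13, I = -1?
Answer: 76518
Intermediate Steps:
A(f, V) = -6*f (A(f, V) = (-1*6)*f = -6*f)
G(P, o) = 12*P (G(P, o) = -(-12)*P = 12*P)
H(y) = -4*(9 + y)*(36 + y) (H(y) = -4*(y + 12*3)*(y + 9) = -4*(y + 36)*(9 + y) = -4*(36 + y)*(9 + y) = -4*(9 + y)*(36 + y))
w(-13, 15)*(H(19) + 274) = -13*((-1296 - 180*19 - 4*19**2) + 274) = -13*((-1296 - 3420 - 4*361) + 274) = -13*((-1296 - 3420 - 1444) + 274) = -13*(-6160 + 274) = -13*(-5886) = 76518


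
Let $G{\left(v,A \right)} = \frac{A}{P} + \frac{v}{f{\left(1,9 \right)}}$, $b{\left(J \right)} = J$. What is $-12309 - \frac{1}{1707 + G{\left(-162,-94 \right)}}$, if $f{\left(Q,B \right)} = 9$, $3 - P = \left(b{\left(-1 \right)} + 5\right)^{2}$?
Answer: $- \frac{271425772}{22051} \approx -12309.0$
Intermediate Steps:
$P = -13$ ($P = 3 - \left(-1 + 5\right)^{2} = 3 - 4^{2} = 3 - 16 = -13$)
$G{\left(v,A \right)} = - \frac{A}{13} + \frac{v}{9}$ ($G{\left(v,A \right)} = \frac{A}{-13} + \frac{v}{9} = A \left(- \frac{1}{13}\right) + v \frac{1}{9} = - \frac{A}{13} + \frac{v}{9}$)
$-12309 - \frac{1}{1707 + G{\left(-162,-94 \right)}} = -12309 - \frac{1}{1707 + \left(\left(- \frac{1}{13}\right) \left(-94\right) + \frac{1}{9} \left(-162\right)\right)} = -12309 - \frac{1}{1707 + \left(\frac{94}{13} - 18\right)} = -12309 - \frac{1}{1707 - \frac{140}{13}} = -12309 - \frac{1}{\frac{22051}{13}} = -12309 - \frac{13}{22051} = - \frac{271425772}{22051}$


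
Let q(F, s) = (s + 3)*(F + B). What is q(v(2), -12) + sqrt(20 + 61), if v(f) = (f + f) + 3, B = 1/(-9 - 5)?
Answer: -747/14 ≈ -53.357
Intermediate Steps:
B = -1/14 (B = 1/(-14) = -1/14 ≈ -0.071429)
v(f) = 3 + 2*f (v(f) = 2*f + 3 = 3 + 2*f)
q(F, s) = (3 + s)*(-1/14 + F) (q(F, s) = (s + 3)*(F - 1/14) = (3 + s)*(-1/14 + F))
q(v(2), -12) + sqrt(20 + 61) = (-3/14 + 3*(3 + 2*2) - 1/14*(-12) + (3 + 2*2)*(-12)) + sqrt(20 + 61) = (-3/14 + 3*(3 + 4) + 6/7 + (3 + 4)*(-12)) + sqrt(81) = (-3/14 + 3*7 + 6/7 + 7*(-12)) + 9 = (-3/14 + 21 + 6/7 - 84) + 9 = -873/14 + 9 = -747/14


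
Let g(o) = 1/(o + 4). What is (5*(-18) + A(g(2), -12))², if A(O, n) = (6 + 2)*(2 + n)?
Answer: 28900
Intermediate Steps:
g(o) = 1/(4 + o)
A(O, n) = 16 + 8*n (A(O, n) = 8*(2 + n) = 16 + 8*n)
(5*(-18) + A(g(2), -12))² = (5*(-18) + (16 + 8*(-12)))² = (-90 + (16 - 96))² = (-90 - 80)² = (-170)² = 28900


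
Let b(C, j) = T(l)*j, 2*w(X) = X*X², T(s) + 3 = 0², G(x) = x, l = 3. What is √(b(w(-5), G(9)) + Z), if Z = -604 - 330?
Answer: 31*I ≈ 31.0*I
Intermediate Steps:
T(s) = -3 (T(s) = -3 + 0² = -3 + 0 = -3)
w(X) = X³/2 (w(X) = (X*X²)/2 = X³/2)
b(C, j) = -3*j
Z = -934
√(b(w(-5), G(9)) + Z) = √(-3*9 - 934) = √(-27 - 934) = √(-961) = 31*I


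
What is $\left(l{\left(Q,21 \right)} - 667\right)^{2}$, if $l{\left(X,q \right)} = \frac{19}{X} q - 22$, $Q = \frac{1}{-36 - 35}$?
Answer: $842044324$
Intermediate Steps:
$Q = - \frac{1}{71}$ ($Q = \frac{1}{-71} = - \frac{1}{71} \approx -0.014085$)
$l{\left(X,q \right)} = -22 + \frac{19 q}{X}$ ($l{\left(X,q \right)} = \frac{19 q}{X} - 22 = -22 + \frac{19 q}{X}$)
$\left(l{\left(Q,21 \right)} - 667\right)^{2} = \left(\left(-22 + 19 \cdot 21 \frac{1}{- \frac{1}{71}}\right) - 667\right)^{2} = \left(\left(-22 + 19 \cdot 21 \left(-71\right)\right) - 667\right)^{2} = \left(\left(-22 - 28329\right) - 667\right)^{2} = \left(-28351 - 667\right)^{2} = \left(-29018\right)^{2} = 842044324$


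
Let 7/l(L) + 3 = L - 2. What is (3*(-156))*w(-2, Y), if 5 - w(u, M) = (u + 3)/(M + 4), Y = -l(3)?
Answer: -11388/5 ≈ -2277.6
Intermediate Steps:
l(L) = 7/(-5 + L) (l(L) = 7/(-3 + (L - 2)) = 7/(-3 + (-2 + L)) = 7/(-5 + L))
Y = 7/2 (Y = -7/(-5 + 3) = -7/(-2) = -7*(-1)/2 = -1*(-7/2) = 7/2 ≈ 3.5000)
w(u, M) = 5 - (3 + u)/(4 + M) (w(u, M) = 5 - (u + 3)/(M + 4) = 5 - (3 + u)/(4 + M))
(3*(-156))*w(-2, Y) = (3*(-156))*((17 - 1*(-2) + 5*(7/2))/(4 + 7/2)) = -468*(17 + 2 + 35/2)/15/2 = -312*73/(5*2) = -468*73/15 = -11388/5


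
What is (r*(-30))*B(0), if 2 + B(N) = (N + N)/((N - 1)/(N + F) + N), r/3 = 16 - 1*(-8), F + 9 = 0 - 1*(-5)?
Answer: 4320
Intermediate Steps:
F = -4 (F = -9 + (0 - 1*(-5)) = -9 + (0 + 5) = -9 + 5 = -4)
r = 72 (r = 3*(16 - 1*(-8)) = 3*(16 + 8) = 3*24 = 72)
B(N) = -2 + 2*N/(N + (-1 + N)/(-4 + N)) (B(N) = -2 + (N + N)/((N - 1)/(N - 4) + N) = -2 + (2*N)/((-1 + N)/(-4 + N) + N) = -2 + (2*N)/(N + (-1 + N)/(-4 + N)) = -2 + 2*N/(N + (-1 + N)/(-4 + N)))
(r*(-30))*B(0) = (72*(-30))*(2*(1 - 1*0)/(-1 + 0² - 3*0)) = -4320*(1 + 0)/(-1 + 0 + 0) = -4320/(-1) = -4320*(-1) = -2160*(-2) = 4320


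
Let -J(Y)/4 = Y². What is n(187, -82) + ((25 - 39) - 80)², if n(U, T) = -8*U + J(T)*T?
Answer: 2212812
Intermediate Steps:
J(Y) = -4*Y²
n(U, T) = -8*U - 4*T³ (n(U, T) = -8*U + (-4*T²)*T = -8*U - 4*T³)
n(187, -82) + ((25 - 39) - 80)² = (-8*187 - 4*(-82)³) + ((25 - 39) - 80)² = (-1496 - 4*(-551368)) + (-14 - 80)² = (-1496 + 2205472) + (-94)² = 2203976 + 8836 = 2212812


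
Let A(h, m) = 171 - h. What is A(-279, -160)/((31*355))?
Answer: 90/2201 ≈ 0.040891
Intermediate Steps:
A(-279, -160)/((31*355)) = (171 - 1*(-279))/((31*355)) = (171 + 279)/11005 = 450*(1/11005) = 90/2201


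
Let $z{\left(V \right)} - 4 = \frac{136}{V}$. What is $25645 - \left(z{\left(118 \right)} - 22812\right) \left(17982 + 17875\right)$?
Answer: $\frac{48250835683}{59} \approx 8.1781 \cdot 10^{8}$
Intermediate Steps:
$z{\left(V \right)} = 4 + \frac{136}{V}$
$25645 - \left(z{\left(118 \right)} - 22812\right) \left(17982 + 17875\right) = 25645 - \left(\left(4 + \frac{136}{118}\right) - 22812\right) \left(17982 + 17875\right) = 25645 - \left(\left(4 + 136 \cdot \frac{1}{118}\right) - 22812\right) 35857 = 25645 - \left(\left(4 + \frac{68}{59}\right) - 22812\right) 35857 = 25645 - \left(\frac{304}{59} - 22812\right) 35857 = 25645 - \left(- \frac{1345604}{59}\right) 35857 = 25645 - - \frac{48249322628}{59} = 25645 + \frac{48249322628}{59} = \frac{48250835683}{59}$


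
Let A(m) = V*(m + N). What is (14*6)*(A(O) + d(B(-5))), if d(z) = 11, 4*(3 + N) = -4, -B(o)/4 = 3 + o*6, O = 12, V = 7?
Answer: 5628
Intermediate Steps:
B(o) = -12 - 24*o (B(o) = -4*(3 + o*6) = -4*(3 + 6*o) = -12 - 24*o)
N = -4 (N = -3 + (1/4)*(-4) = -3 - 1 = -4)
A(m) = -28 + 7*m (A(m) = 7*(m - 4) = 7*(-4 + m) = -28 + 7*m)
(14*6)*(A(O) + d(B(-5))) = (14*6)*((-28 + 7*12) + 11) = 84*((-28 + 84) + 11) = 84*(56 + 11) = 84*67 = 5628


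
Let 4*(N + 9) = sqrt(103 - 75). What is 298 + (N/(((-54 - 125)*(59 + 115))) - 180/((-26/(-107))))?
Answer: -59758753/134966 - sqrt(7)/62292 ≈ -442.77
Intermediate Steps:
N = -9 + sqrt(7)/2 (N = -9 + sqrt(103 - 75)/4 = -9 + sqrt(28)/4 = -9 + (2*sqrt(7))/4 = -9 + sqrt(7)/2 ≈ -7.6771)
298 + (N/(((-54 - 125)*(59 + 115))) - 180/((-26/(-107)))) = 298 + ((-9 + sqrt(7)/2)/(((-54 - 125)*(59 + 115))) - 180/((-26/(-107)))) = 298 + ((-9 + sqrt(7)/2)/((-179*174)) - 180/((-26*(-1/107)))) = 298 + ((-9 + sqrt(7)/2)/(-31146) - 180/26/107) = 298 + ((-9 + sqrt(7)/2)*(-1/31146) - 180*107/26) = 298 + ((3/10382 - sqrt(7)/62292) - 9630/13) = 298 + (-99978621/134966 - sqrt(7)/62292) = -59758753/134966 - sqrt(7)/62292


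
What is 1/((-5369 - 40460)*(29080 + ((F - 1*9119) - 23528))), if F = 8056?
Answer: -1/205726381 ≈ -4.8608e-9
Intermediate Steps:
1/((-5369 - 40460)*(29080 + ((F - 1*9119) - 23528))) = 1/((-5369 - 40460)*(29080 + ((8056 - 1*9119) - 23528))) = 1/(-45829*(29080 + ((8056 - 9119) - 23528))) = 1/(-45829*(29080 + (-1063 - 23528))) = 1/(-45829*(29080 - 24591)) = 1/(-45829*4489) = 1/(-205726381) = -1/205726381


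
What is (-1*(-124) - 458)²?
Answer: 111556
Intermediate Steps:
(-1*(-124) - 458)² = (124 - 458)² = (-334)² = 111556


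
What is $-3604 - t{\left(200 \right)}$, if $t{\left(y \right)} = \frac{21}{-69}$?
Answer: $- \frac{82885}{23} \approx -3603.7$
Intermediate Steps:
$t{\left(y \right)} = - \frac{7}{23}$ ($t{\left(y \right)} = 21 \left(- \frac{1}{69}\right) = - \frac{7}{23}$)
$-3604 - t{\left(200 \right)} = -3604 - - \frac{7}{23} = -3604 + \frac{7}{23} = - \frac{82885}{23}$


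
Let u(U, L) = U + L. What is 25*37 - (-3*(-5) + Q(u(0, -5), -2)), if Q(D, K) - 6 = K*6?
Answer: 916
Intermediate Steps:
u(U, L) = L + U
Q(D, K) = 6 + 6*K (Q(D, K) = 6 + K*6 = 6 + 6*K)
25*37 - (-3*(-5) + Q(u(0, -5), -2)) = 25*37 - (-3*(-5) + (6 + 6*(-2))) = 925 - (15 + (6 - 12)) = 925 - (15 - 6) = 925 - 1*9 = 925 - 9 = 916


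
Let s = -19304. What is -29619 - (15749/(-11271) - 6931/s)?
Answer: -6444139399301/217575384 ≈ -29618.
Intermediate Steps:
-29619 - (15749/(-11271) - 6931/s) = -29619 - (15749/(-11271) - 6931/(-19304)) = -29619 - (15749*(-1/11271) - 6931*(-1/19304)) = -29619 - (-15749/11271 + 6931/19304) = -29619 - 1*(-225899395/217575384) = -29619 + 225899395/217575384 = -6444139399301/217575384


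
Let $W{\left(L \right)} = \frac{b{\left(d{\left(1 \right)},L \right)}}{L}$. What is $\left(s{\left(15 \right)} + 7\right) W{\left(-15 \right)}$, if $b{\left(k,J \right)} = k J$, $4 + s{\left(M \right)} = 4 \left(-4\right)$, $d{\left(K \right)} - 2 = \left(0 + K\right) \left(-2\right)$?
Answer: $0$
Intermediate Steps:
$d{\left(K \right)} = 2 - 2 K$ ($d{\left(K \right)} = 2 + \left(0 + K\right) \left(-2\right) = 2 + K \left(-2\right) = 2 - 2 K$)
$s{\left(M \right)} = -20$ ($s{\left(M \right)} = -4 + 4 \left(-4\right) = -4 - 16 = -20$)
$b{\left(k,J \right)} = J k$
$W{\left(L \right)} = 0$ ($W{\left(L \right)} = \frac{L \left(2 - 2\right)}{L} = \frac{L 0}{L} = \frac{0}{L} = 0$)
$\left(s{\left(15 \right)} + 7\right) W{\left(-15 \right)} = \left(-20 + 7\right) 0 = \left(-13\right) 0 = 0$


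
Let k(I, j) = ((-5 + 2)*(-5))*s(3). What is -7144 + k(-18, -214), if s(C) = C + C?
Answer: -7054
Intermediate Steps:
s(C) = 2*C
k(I, j) = 90 (k(I, j) = ((-5 + 2)*(-5))*(2*3) = -3*(-5)*6 = 15*6 = 90)
-7144 + k(-18, -214) = -7144 + 90 = -7054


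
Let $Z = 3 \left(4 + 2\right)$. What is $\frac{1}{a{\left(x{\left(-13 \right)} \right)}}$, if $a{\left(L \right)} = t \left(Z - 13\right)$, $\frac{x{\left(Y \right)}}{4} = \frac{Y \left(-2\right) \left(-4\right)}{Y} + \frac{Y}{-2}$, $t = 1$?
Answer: $\frac{1}{5} \approx 0.2$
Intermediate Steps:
$Z = 18$ ($Z = 3 \cdot 6 = 18$)
$x{\left(Y \right)} = 32 - 2 Y$ ($x{\left(Y \right)} = 4 \left(\frac{Y \left(-2\right) \left(-4\right)}{Y} + \frac{Y}{-2}\right) = 4 \left(\frac{- 2 Y \left(-4\right)}{Y} + Y \left(- \frac{1}{2}\right)\right) = 4 \left(\frac{8 Y}{Y} - \frac{Y}{2}\right) = 4 \left(8 - \frac{Y}{2}\right) = 32 - 2 Y$)
$a{\left(L \right)} = 5$ ($a{\left(L \right)} = 1 \left(18 - 13\right) = 1 \cdot 5 = 5$)
$\frac{1}{a{\left(x{\left(-13 \right)} \right)}} = \frac{1}{5}$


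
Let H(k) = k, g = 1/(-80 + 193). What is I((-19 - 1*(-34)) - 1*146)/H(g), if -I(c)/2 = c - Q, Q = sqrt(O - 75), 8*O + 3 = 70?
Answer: 29606 + 113*I*sqrt(1066)/2 ≈ 29606.0 + 1844.7*I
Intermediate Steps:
O = 67/8 (O = -3/8 + (1/8)*70 = -3/8 + 35/4 = 67/8 ≈ 8.3750)
g = 1/113 ≈ 0.0088496
Q = I*sqrt(1066)/4 (Q = sqrt(67/8 - 75) = sqrt(-533/8) = I*sqrt(1066)/4 ≈ 8.1624*I)
I(c) = -2*c + I*sqrt(1066)/2 (I(c) = -2*(c - I*sqrt(1066)/4) = -2*c + I*sqrt(1066)/2)
I((-19 - 1*(-34)) - 1*146)/H(g) = (-2*((-19 - 1*(-34)) - 1*146) + I*sqrt(1066)/2)/(1/113) = (-2*((-19 + 34) - 146) + I*sqrt(1066)/2)*113 = (-2*(15 - 146) + I*sqrt(1066)/2)*113 = (-2*(-131) + I*sqrt(1066)/2)*113 = (262 + I*sqrt(1066)/2)*113 = 29606 + 113*I*sqrt(1066)/2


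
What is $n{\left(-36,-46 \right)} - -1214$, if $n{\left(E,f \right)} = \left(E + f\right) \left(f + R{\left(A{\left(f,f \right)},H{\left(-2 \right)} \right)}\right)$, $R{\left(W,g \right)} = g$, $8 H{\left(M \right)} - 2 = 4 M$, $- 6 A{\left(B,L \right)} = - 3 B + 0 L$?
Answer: $\frac{10095}{2} \approx 5047.5$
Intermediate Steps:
$A{\left(B,L \right)} = \frac{B}{2}$ ($A{\left(B,L \right)} = - \frac{- 3 B + 0 L}{6} = - \frac{- 3 B + 0}{6} = - \frac{\left(-3\right) B}{6} = \frac{B}{2}$)
$H{\left(M \right)} = \frac{1}{4} + \frac{M}{2}$ ($H{\left(M \right)} = \frac{1}{4} + \frac{4 M}{8} = \frac{1}{4} + \frac{M}{2}$)
$n{\left(E,f \right)} = \left(- \frac{3}{4} + f\right) \left(E + f\right)$ ($n{\left(E,f \right)} = \left(E + f\right) \left(f + \left(\frac{1}{4} + \frac{1}{2} \left(-2\right)\right)\right) = \left(E + f\right) \left(f + \left(\frac{1}{4} - 1\right)\right) = \left(E + f\right) \left(f - \frac{3}{4}\right) = \left(E + f\right) \left(- \frac{3}{4} + f\right) = \left(- \frac{3}{4} + f\right) \left(E + f\right)$)
$n{\left(-36,-46 \right)} - -1214 = \left(\left(-46\right)^{2} - -27 - - \frac{69}{2} - -1656\right) - -1214 = \left(2116 + 27 + \frac{69}{2} + 1656\right) + 1214 = \frac{7667}{2} + 1214 = \frac{10095}{2}$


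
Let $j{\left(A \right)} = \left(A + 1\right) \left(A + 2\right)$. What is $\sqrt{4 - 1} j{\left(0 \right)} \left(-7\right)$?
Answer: $- 14 \sqrt{3} \approx -24.249$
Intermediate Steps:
$j{\left(A \right)} = \left(1 + A\right) \left(2 + A\right)$
$\sqrt{4 - 1} j{\left(0 \right)} \left(-7\right) = \sqrt{4 - 1} \left(2 + 0^{2} + 3 \cdot 0\right) \left(-7\right) = \sqrt{3} \left(2 + 0 + 0\right) \left(-7\right) = \sqrt{3} \cdot 2 \left(-7\right) = 2 \sqrt{3} \left(-7\right) = - 14 \sqrt{3}$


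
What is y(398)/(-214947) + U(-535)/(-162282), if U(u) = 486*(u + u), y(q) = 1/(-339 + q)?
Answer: 1099137905863/343006619031 ≈ 3.2044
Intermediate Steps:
U(u) = 972*u (U(u) = 486*(2*u) = 972*u)
y(398)/(-214947) + U(-535)/(-162282) = 1/((-339 + 398)*(-214947)) + (972*(-535))/(-162282) = -1/214947/59 - 520020*(-1/162282) = (1/59)*(-1/214947) + 86670/27047 = -1/12681873 + 86670/27047 = 1099137905863/343006619031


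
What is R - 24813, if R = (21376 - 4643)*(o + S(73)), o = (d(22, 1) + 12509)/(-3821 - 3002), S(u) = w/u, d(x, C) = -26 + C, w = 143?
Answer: -11281948546/498079 ≈ -22651.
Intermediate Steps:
S(u) = 143/u
o = -12484/6823 (o = ((-26 + 1) + 12509)/(-3821 - 3002) = (-25 + 12509)/(-6823) = 12484*(-1/6823) = -12484/6823 ≈ -1.8297)
R = 1076885681/498079 (R = (21376 - 4643)*(-12484/6823 + 143/73) = 16733*(-12484/6823 + 143*(1/73)) = 16733*(-12484/6823 + 143/73) = 16733*(64357/498079) = 1076885681/498079 ≈ 2162.1)
R - 24813 = 1076885681/498079 - 24813 = -11281948546/498079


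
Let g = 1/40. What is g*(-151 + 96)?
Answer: -11/8 ≈ -1.3750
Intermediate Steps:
g = 1/40 ≈ 0.025000
g*(-151 + 96) = (-151 + 96)/40 = (1/40)*(-55) = -11/8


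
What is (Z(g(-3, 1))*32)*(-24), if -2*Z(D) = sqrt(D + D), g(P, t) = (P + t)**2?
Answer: 768*sqrt(2) ≈ 1086.1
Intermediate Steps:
Z(D) = -sqrt(2)*sqrt(D)/2 (Z(D) = -sqrt(D + D)/2 = -sqrt(2)*sqrt(D)/2)
(Z(g(-3, 1))*32)*(-24) = (-sqrt(2)*sqrt((-3 + 1)**2)/2*32)*(-24) = (-sqrt(2)*sqrt((-2)**2)/2*32)*(-24) = (-sqrt(2)*sqrt(4)/2*32)*(-24) = (-1/2*sqrt(2)*2*32)*(-24) = (-sqrt(2)*32)*(-24) = -32*sqrt(2)*(-24) = 768*sqrt(2)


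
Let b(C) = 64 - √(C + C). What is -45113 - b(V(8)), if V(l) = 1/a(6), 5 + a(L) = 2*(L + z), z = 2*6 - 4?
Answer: -45177 + √46/23 ≈ -45177.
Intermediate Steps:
z = 8 (z = 12 - 4 = 8)
a(L) = 11 + 2*L (a(L) = -5 + 2*(L + 8) = -5 + 2*(8 + L) = -5 + (16 + 2*L) = 11 + 2*L)
V(l) = 1/23 (V(l) = 1/(11 + 2*6) = 1/(11 + 12) = 1/23)
b(C) = 64 - √2*√C (b(C) = 64 - √(2*C) = 64 - √2*√C)
-45113 - b(V(8)) = -45113 - (64 - √2*√(1/23)) = -45113 - (64 - √2*√23/23) = -45113 - (64 - √46/23) = -45113 + (-64 + √46/23) = -45177 + √46/23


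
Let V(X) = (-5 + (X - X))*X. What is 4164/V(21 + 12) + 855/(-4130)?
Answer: -1155893/45430 ≈ -25.443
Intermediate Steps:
V(X) = -5*X (V(X) = (-5 + 0)*X = -5*X)
4164/V(21 + 12) + 855/(-4130) = 4164/((-5*(21 + 12))) + 855/(-4130) = 4164/((-5*33)) + 855*(-1/4130) = 4164/(-165) - 171/826 = 4164*(-1/165) - 171/826 = -1388/55 - 171/826 = -1155893/45430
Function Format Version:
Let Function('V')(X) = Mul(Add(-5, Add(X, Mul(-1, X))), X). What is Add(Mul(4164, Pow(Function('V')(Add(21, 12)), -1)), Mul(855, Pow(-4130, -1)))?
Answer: Rational(-1155893, 45430) ≈ -25.443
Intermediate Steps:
Function('V')(X) = Mul(-5, X) (Function('V')(X) = Mul(Add(-5, 0), X) = Mul(-5, X))
Add(Mul(4164, Pow(Function('V')(Add(21, 12)), -1)), Mul(855, Pow(-4130, -1))) = Add(Mul(4164, Pow(Mul(-5, Add(21, 12)), -1)), Mul(855, Pow(-4130, -1))) = Add(Mul(4164, Pow(Mul(-5, 33), -1)), Mul(855, Rational(-1, 4130))) = Add(Mul(4164, Pow(-165, -1)), Rational(-171, 826)) = Add(Mul(4164, Rational(-1, 165)), Rational(-171, 826)) = Add(Rational(-1388, 55), Rational(-171, 826)) = Rational(-1155893, 45430)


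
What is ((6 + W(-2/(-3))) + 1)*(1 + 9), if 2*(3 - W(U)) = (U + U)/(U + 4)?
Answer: 690/7 ≈ 98.571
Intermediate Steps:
W(U) = 3 - U/(4 + U) (W(U) = 3 - (U + U)/(2*(U + 4)) = 3 - 2*U/(2*(4 + U)) = 3 - U/(4 + U))
((6 + W(-2/(-3))) + 1)*(1 + 9) = ((6 + 2*(6 - 2/(-3))/(4 - 2/(-3))) + 1)*(1 + 9) = ((6 + 2*(6 - 2*(-⅓))/(4 - 2*(-⅓))) + 1)*10 = ((6 + 2*(6 + ⅔)/(4 + ⅔)) + 1)*10 = ((6 + 2*(20/3)/(14/3)) + 1)*10 = ((6 + 2*(3/14)*(20/3)) + 1)*10 = ((6 + 20/7) + 1)*10 = (62/7 + 1)*10 = (69/7)*10 = 690/7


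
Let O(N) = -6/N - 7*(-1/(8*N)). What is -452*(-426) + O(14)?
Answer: 21565783/112 ≈ 1.9255e+5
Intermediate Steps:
O(N) = -41/(8*N) (O(N) = -6/N - (-7)/(8*N) = -6/N + 7/(8*N) = -41/(8*N))
-452*(-426) + O(14) = -452*(-426) - 41/8/14 = 192552 - 41/8*1/14 = 192552 - 41/112 = 21565783/112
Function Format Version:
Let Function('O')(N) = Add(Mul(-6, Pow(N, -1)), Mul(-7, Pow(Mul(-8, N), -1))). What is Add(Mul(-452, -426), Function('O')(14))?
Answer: Rational(21565783, 112) ≈ 1.9255e+5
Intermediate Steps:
Function('O')(N) = Mul(Rational(-41, 8), Pow(N, -1)) (Function('O')(N) = Add(Mul(-6, Pow(N, -1)), Mul(-7, Mul(Rational(-1, 8), Pow(N, -1)))) = Add(Mul(-6, Pow(N, -1)), Mul(Rational(7, 8), Pow(N, -1))) = Mul(Rational(-41, 8), Pow(N, -1)))
Add(Mul(-452, -426), Function('O')(14)) = Add(Mul(-452, -426), Mul(Rational(-41, 8), Pow(14, -1))) = Add(192552, Mul(Rational(-41, 8), Rational(1, 14))) = Add(192552, Rational(-41, 112)) = Rational(21565783, 112)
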